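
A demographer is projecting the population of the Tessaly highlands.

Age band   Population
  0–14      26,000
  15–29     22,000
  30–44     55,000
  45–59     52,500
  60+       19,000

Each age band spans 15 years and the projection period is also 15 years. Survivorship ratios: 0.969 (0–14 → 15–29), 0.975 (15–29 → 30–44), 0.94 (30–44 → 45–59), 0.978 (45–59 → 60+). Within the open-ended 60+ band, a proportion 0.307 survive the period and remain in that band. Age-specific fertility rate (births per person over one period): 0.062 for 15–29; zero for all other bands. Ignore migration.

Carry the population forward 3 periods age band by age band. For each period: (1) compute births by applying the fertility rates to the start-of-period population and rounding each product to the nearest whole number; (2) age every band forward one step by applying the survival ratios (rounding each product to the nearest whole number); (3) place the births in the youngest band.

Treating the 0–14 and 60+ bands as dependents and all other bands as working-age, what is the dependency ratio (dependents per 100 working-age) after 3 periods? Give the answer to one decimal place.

157.2

Numbering the bands 1..5 from youngest to oldest:
Period 1.
Births: 22000 × 0.062 = 1364
Band 2: 26000 × 0.969 = 25194
Band 3: 22000 × 0.975 = 21450
Band 4: 55000 × 0.94 = 51700
Band 5: 52500 × 0.978 + 19000 × 0.307 = 51345 + 5833 = 57178
End of period: [1364, 25194, 21450, 51700, 57178]
Period 2.
Births: 25194 × 0.062 = 1562
Band 2: 1364 × 0.969 = 1322
Band 3: 25194 × 0.975 = 24564
Band 4: 21450 × 0.94 = 20163
Band 5: 51700 × 0.978 + 57178 × 0.307 = 50563 + 17554 = 68117
End of period: [1562, 1322, 24564, 20163, 68117]
Period 3.
Births: 1322 × 0.062 = 82
Band 2: 1562 × 0.969 = 1514
Band 3: 1322 × 0.975 = 1289
Band 4: 24564 × 0.94 = 23090
Band 5: 20163 × 0.978 + 68117 × 0.307 = 19719 + 20912 = 40631
End of period: [82, 1514, 1289, 23090, 40631]
Dependents (band 0–14 + band 60+) = 82 + 40631 = 40713; working-age = 25893; ratio = 40713/25893 × 100 = 157.2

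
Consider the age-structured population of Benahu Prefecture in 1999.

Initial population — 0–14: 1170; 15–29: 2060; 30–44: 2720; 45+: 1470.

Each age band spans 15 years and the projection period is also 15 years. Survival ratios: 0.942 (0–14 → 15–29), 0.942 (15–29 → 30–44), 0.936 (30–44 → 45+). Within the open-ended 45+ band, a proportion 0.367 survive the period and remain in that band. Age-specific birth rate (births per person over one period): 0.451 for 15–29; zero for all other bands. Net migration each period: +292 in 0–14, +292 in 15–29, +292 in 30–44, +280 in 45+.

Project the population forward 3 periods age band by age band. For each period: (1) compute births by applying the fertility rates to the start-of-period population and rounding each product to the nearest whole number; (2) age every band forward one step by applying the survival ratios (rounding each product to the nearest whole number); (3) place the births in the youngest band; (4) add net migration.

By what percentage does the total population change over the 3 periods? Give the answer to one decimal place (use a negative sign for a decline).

[period 1]
Births: 2060 × 0.451 = 929
15–29: 1170 × 0.942 = 1102
30–44: 2060 × 0.942 = 1941
45+: 2720 × 0.936 + 1470 × 0.367 = 2546 + 539 = 3085
Net migration: 0–14 + 292 → 1221; 15–29 + 292 → 1394; 30–44 + 292 → 2233; 45+ + 280 → 3365
Population now: 0–14=1221, 15–29=1394, 30–44=2233, 45+=3365
[period 2]
Births: 1394 × 0.451 = 629
15–29: 1221 × 0.942 = 1150
30–44: 1394 × 0.942 = 1313
45+: 2233 × 0.936 + 3365 × 0.367 = 2090 + 1235 = 3325
Net migration: 0–14 + 292 → 921; 15–29 + 292 → 1442; 30–44 + 292 → 1605; 45+ + 280 → 3605
Population now: 0–14=921, 15–29=1442, 30–44=1605, 45+=3605
[period 3]
Births: 1442 × 0.451 = 650
15–29: 921 × 0.942 = 868
30–44: 1442 × 0.942 = 1358
45+: 1605 × 0.936 + 3605 × 0.367 = 1502 + 1323 = 2825
Net migration: 0–14 + 292 → 942; 15–29 + 292 → 1160; 30–44 + 292 → 1650; 45+ + 280 → 3105
Population now: 0–14=942, 15–29=1160, 30–44=1650, 45+=3105
Total: 7420 → 6857; change = -563; percentage change = -7.6%

-7.6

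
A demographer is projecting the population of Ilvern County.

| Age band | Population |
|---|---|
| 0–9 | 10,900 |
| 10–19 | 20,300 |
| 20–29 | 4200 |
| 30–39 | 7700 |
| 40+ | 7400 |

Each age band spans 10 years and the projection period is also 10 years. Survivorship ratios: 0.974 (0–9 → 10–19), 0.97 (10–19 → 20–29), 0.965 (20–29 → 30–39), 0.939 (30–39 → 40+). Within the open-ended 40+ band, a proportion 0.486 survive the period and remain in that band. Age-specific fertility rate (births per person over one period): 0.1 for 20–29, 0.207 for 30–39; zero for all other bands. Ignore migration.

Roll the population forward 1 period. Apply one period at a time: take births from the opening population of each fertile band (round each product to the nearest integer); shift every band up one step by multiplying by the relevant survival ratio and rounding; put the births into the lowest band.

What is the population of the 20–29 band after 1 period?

19691

Period 1.
Births: 4200 * 0.1 = 420 ; 7700 * 0.207 = 1594 → total 2014
10–19: 10900 * 0.974 = 10617
20–29: 20300 * 0.97 = 19691
30–39: 4200 * 0.965 = 4053
40+: 7700 * 0.939 + 7400 * 0.486 = 7230 + 3596 = 10826
→ [2014, 10617, 19691, 4053, 10826]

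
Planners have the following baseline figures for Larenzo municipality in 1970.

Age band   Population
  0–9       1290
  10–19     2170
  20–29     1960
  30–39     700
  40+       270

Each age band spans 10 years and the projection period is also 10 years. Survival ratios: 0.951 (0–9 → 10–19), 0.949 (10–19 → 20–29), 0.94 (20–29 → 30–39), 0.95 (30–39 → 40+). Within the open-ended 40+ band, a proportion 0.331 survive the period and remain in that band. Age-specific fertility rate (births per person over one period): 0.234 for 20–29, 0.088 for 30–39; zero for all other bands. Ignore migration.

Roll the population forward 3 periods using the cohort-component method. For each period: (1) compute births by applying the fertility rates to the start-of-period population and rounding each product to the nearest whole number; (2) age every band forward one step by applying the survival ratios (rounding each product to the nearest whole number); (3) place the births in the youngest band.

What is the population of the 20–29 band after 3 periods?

Let band 1 be 0–9 through band 5 = 40+.
Period 1.
Births: 1960 * 0.234 = 459, 700 * 0.088 = 62 — total 521
Band 2: 1290 * 0.951 = 1227
Band 3: 2170 * 0.949 = 2059
Band 4: 1960 * 0.94 = 1842
Band 5: 700 * 0.95 + 270 * 0.331 = 665 + 89 = 754
Giving 521 / 1227 / 2059 / 1842 / 754.
Period 2.
Births: 2059 * 0.234 = 482, 1842 * 0.088 = 162 — total 644
Band 2: 521 * 0.951 = 495
Band 3: 1227 * 0.949 = 1164
Band 4: 2059 * 0.94 = 1935
Band 5: 1842 * 0.95 + 754 * 0.331 = 1750 + 250 = 2000
Giving 644 / 495 / 1164 / 1935 / 2000.
Period 3.
Births: 1164 * 0.234 = 272, 1935 * 0.088 = 170 — total 442
Band 2: 644 * 0.951 = 612
Band 3: 495 * 0.949 = 470
Band 4: 1164 * 0.94 = 1094
Band 5: 1935 * 0.95 + 2000 * 0.331 = 1838 + 662 = 2500
Giving 442 / 612 / 470 / 1094 / 2500.

470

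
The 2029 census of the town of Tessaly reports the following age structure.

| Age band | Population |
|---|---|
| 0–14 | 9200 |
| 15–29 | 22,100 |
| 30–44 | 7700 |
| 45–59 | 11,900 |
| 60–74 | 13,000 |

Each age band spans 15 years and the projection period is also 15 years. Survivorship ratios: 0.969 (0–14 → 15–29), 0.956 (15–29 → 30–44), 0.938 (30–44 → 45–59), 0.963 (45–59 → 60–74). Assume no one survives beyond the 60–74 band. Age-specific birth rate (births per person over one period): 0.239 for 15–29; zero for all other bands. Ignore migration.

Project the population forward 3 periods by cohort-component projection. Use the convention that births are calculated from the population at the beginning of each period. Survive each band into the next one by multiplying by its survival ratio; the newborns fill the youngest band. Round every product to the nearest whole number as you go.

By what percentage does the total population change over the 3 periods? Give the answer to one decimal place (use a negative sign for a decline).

Let band 1 be 0–14 through band 5 = 60–74.
Period 1.
Births: 22100 × 0.239 = 5282
Band 2: 9200 × 0.969 = 8915
Band 3: 22100 × 0.956 = 21128
Band 4: 7700 × 0.938 = 7223
Band 5: 11900 × 0.963 = 11460
Population now: 0–14=5282, 15–29=8915, 30–44=21128, 45–59=7223, 60–74=11460
Period 2.
Births: 8915 × 0.239 = 2131
Band 2: 5282 × 0.969 = 5118
Band 3: 8915 × 0.956 = 8523
Band 4: 21128 × 0.938 = 19818
Band 5: 7223 × 0.963 = 6956
Population now: 0–14=2131, 15–29=5118, 30–44=8523, 45–59=19818, 60–74=6956
Period 3.
Births: 5118 × 0.239 = 1223
Band 2: 2131 × 0.969 = 2065
Band 3: 5118 × 0.956 = 4893
Band 4: 8523 × 0.938 = 7995
Band 5: 19818 × 0.963 = 19085
Population now: 0–14=1223, 15–29=2065, 30–44=4893, 45–59=7995, 60–74=19085
Total: 63900 → 35261; change = -28639; percentage change = -44.8%

-44.8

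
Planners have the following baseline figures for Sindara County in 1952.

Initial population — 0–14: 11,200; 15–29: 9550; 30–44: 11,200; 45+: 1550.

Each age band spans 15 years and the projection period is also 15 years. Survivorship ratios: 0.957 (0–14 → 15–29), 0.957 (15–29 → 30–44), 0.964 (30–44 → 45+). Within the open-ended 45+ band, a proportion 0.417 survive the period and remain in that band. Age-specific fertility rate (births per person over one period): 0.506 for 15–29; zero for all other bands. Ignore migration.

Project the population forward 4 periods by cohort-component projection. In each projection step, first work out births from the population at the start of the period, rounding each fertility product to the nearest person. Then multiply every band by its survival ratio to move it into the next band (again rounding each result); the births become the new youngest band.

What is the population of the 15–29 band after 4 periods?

— Period 1 —
Births: 9550 × 0.506 = 4832
15–29: 11200 × 0.957 = 10718
30–44: 9550 × 0.957 = 9139
45+: 11200 × 0.964 + 1550 × 0.417 = 10797 + 646 = 11443
Population now: 0–14=4832, 15–29=10718, 30–44=9139, 45+=11443
— Period 2 —
Births: 10718 × 0.506 = 5423
15–29: 4832 × 0.957 = 4624
30–44: 10718 × 0.957 = 10257
45+: 9139 × 0.964 + 11443 × 0.417 = 8810 + 4772 = 13582
Population now: 0–14=5423, 15–29=4624, 30–44=10257, 45+=13582
— Period 3 —
Births: 4624 × 0.506 = 2340
15–29: 5423 × 0.957 = 5190
30–44: 4624 × 0.957 = 4425
45+: 10257 × 0.964 + 13582 × 0.417 = 9888 + 5664 = 15552
Population now: 0–14=2340, 15–29=5190, 30–44=4425, 45+=15552
— Period 4 —
Births: 5190 × 0.506 = 2626
15–29: 2340 × 0.957 = 2239
30–44: 5190 × 0.957 = 4967
45+: 4425 × 0.964 + 15552 × 0.417 = 4266 + 6485 = 10751
Population now: 0–14=2626, 15–29=2239, 30–44=4967, 45+=10751

2239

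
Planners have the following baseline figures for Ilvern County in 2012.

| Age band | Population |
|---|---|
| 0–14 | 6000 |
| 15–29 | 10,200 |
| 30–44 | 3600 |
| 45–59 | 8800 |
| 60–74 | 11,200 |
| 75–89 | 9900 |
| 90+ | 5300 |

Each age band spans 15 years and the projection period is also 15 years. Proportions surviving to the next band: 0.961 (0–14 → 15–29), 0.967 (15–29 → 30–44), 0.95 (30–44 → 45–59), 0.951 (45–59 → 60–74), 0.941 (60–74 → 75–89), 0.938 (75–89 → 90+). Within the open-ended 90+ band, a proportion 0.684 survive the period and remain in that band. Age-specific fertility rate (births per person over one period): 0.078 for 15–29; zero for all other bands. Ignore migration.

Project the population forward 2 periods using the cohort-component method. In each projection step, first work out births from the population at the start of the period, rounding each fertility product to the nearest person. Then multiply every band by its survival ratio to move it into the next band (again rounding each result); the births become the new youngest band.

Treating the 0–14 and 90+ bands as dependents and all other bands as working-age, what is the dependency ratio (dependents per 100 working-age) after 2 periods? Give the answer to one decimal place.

71.4

Period 1:
Births: 10200 × 0.078 = 796
15–29: 6000 × 0.961 = 5766
30–44: 10200 × 0.967 = 9863
45–59: 3600 × 0.95 = 3420
60–74: 8800 × 0.951 = 8369
75–89: 11200 × 0.941 = 10539
90+: 9900 × 0.938 + 5300 × 0.684 = 9286 + 3625 = 12911
→ [796, 5766, 9863, 3420, 8369, 10539, 12911]
Period 2:
Births: 5766 × 0.078 = 450
15–29: 796 × 0.961 = 765
30–44: 5766 × 0.967 = 5576
45–59: 9863 × 0.95 = 9370
60–74: 3420 × 0.951 = 3252
75–89: 8369 × 0.941 = 7875
90+: 10539 × 0.938 + 12911 × 0.684 = 9886 + 8831 = 18717
→ [450, 765, 5576, 9370, 3252, 7875, 18717]
Dependents (band 0–14 + band 90+) = 450 + 18717 = 19167; working-age = 26838; ratio = 19167/26838 × 100 = 71.4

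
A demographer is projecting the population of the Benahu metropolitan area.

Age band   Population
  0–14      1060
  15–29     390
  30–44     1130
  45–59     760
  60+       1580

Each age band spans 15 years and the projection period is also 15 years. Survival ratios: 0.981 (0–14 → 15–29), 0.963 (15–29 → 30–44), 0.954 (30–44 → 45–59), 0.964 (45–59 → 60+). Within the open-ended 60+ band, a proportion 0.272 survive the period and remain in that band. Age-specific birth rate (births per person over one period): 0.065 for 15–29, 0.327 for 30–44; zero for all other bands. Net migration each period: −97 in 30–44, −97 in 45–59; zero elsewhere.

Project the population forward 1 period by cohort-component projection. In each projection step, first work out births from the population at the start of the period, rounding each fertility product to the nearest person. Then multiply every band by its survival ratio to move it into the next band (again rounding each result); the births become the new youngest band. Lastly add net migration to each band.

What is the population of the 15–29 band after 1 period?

1040

Let group 1 be 0–14 through group 5 = 60+.
Period 1:
Births: 390 × 0.065 = 25, 1130 × 0.327 = 370 → 395
Group 2: 1060 × 0.981 = 1040
Group 3: 390 × 0.963 = 376
Group 4: 1130 × 0.954 = 1078
Group 5: 760 × 0.964 + 1580 × 0.272 = 733 + 430 = 1163
Net migration: Group 3 − 97 → 279; Group 4 − 97 → 981
Giving 395 / 1040 / 279 / 981 / 1163.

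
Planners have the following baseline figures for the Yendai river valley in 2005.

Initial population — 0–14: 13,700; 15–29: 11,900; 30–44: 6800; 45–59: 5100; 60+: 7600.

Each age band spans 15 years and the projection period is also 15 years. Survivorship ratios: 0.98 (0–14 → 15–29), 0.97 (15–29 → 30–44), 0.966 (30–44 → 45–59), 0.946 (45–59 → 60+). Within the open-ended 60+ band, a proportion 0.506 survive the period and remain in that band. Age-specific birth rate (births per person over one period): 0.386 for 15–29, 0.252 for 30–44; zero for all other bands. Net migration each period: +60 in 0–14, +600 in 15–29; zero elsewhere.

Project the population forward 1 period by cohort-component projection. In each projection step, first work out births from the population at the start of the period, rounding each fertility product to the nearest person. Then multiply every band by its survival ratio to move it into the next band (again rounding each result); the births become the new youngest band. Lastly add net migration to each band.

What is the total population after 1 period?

47176

[period 1]
Births: 11900 × 0.386 = 4593  |  6800 × 0.252 = 1714 → 6307
15–29: 13700 × 0.98 = 13426
30–44: 11900 × 0.97 = 11543
45–59: 6800 × 0.966 = 6569
60+: 5100 × 0.946 + 7600 × 0.506 = 4825 + 3846 = 8671
Net migration: 0–14 + 60 → 6367; 15–29 + 600 → 14026
End of period: [6367, 14026, 11543, 6569, 8671]
Total after period 1: 6367 + 14026 + 11543 + 6569 + 8671 = 47176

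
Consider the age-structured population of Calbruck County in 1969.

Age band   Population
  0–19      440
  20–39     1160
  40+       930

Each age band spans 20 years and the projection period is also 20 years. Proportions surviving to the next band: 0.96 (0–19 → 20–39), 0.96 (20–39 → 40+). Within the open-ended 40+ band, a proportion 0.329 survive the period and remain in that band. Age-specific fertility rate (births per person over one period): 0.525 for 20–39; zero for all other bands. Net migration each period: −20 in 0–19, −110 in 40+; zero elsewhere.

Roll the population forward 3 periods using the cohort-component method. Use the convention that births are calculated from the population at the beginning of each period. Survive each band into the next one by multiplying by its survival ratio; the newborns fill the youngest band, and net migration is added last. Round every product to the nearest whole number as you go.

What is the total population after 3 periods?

1142

[period 1]
Births: 1160 × 0.525 = 609
20–39: 440 × 0.96 = 422
40+: 1160 × 0.96 + 930 × 0.329 = 1114 + 306 = 1420
Net migration: 0–19 − 20 → 589; 40+ − 110 → 1310
Population now: 0–19=589, 20–39=422, 40+=1310
[period 2]
Births: 422 × 0.525 = 222
20–39: 589 × 0.96 = 565
40+: 422 × 0.96 + 1310 × 0.329 = 405 + 431 = 836
Net migration: 0–19 − 20 → 202; 40+ − 110 → 726
Population now: 0–19=202, 20–39=565, 40+=726
[period 3]
Births: 565 × 0.525 = 297
20–39: 202 × 0.96 = 194
40+: 565 × 0.96 + 726 × 0.329 = 542 + 239 = 781
Net migration: 0–19 − 20 → 277; 40+ − 110 → 671
Population now: 0–19=277, 20–39=194, 40+=671
Total after period 3: 277 + 194 + 671 = 1142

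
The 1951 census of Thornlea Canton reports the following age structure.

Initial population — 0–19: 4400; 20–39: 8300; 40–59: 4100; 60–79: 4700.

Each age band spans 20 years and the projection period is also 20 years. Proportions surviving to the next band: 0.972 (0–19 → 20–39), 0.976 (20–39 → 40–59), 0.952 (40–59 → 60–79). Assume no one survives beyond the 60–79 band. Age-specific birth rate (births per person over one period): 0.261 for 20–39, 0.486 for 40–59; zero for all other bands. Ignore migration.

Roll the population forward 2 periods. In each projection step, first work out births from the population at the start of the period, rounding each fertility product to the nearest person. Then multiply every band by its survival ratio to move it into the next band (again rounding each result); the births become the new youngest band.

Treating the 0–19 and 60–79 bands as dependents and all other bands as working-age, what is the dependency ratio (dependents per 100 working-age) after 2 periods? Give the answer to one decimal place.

Let group 1 be 0–19 through group 4 = 60–79.
— Period 1 —
Births: 8300 × 0.261 = 2166 ; 4100 × 0.486 = 1993 — total 4159
Group 2: 4400 × 0.972 = 4277
Group 3: 8300 × 0.976 = 8101
Group 4: 4100 × 0.952 = 3903
Population now: 0–19=4159, 20–39=4277, 40–59=8101, 60–79=3903
— Period 2 —
Births: 4277 × 0.261 = 1116 ; 8101 × 0.486 = 3937 — total 5053
Group 2: 4159 × 0.972 = 4043
Group 3: 4277 × 0.976 = 4174
Group 4: 8101 × 0.952 = 7712
Population now: 0–19=5053, 20–39=4043, 40–59=4174, 60–79=7712
Dependents (band 0–19 + band 60–79) = 5053 + 7712 = 12765; working-age = 8217; ratio = 12765/8217 × 100 = 155.3

155.3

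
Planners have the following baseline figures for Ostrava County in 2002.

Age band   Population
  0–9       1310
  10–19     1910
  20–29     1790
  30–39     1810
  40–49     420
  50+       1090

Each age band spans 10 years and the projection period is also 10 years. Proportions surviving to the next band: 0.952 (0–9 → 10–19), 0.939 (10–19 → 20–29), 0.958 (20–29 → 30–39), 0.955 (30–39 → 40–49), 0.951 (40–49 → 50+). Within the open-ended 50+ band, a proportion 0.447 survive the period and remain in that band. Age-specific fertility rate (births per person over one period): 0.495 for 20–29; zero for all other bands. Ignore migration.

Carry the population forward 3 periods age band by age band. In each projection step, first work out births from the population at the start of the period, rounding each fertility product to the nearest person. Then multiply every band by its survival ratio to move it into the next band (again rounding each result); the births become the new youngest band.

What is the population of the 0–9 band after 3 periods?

580

Call the bands 1 to 6, youngest first.
Period 1:
Births: 1790 * 0.495 = 886
Band 2: 1310 * 0.952 = 1247
Band 3: 1910 * 0.939 = 1793
Band 4: 1790 * 0.958 = 1715
Band 5: 1810 * 0.955 = 1729
Band 6: 420 * 0.951 + 1090 * 0.447 = 399 + 487 = 886
→ [886, 1247, 1793, 1715, 1729, 886]
Period 2:
Births: 1793 * 0.495 = 888
Band 2: 886 * 0.952 = 843
Band 3: 1247 * 0.939 = 1171
Band 4: 1793 * 0.958 = 1718
Band 5: 1715 * 0.955 = 1638
Band 6: 1729 * 0.951 + 886 * 0.447 = 1644 + 396 = 2040
→ [888, 843, 1171, 1718, 1638, 2040]
Period 3:
Births: 1171 * 0.495 = 580
Band 2: 888 * 0.952 = 845
Band 3: 843 * 0.939 = 792
Band 4: 1171 * 0.958 = 1122
Band 5: 1718 * 0.955 = 1641
Band 6: 1638 * 0.951 + 2040 * 0.447 = 1558 + 912 = 2470
→ [580, 845, 792, 1122, 1641, 2470]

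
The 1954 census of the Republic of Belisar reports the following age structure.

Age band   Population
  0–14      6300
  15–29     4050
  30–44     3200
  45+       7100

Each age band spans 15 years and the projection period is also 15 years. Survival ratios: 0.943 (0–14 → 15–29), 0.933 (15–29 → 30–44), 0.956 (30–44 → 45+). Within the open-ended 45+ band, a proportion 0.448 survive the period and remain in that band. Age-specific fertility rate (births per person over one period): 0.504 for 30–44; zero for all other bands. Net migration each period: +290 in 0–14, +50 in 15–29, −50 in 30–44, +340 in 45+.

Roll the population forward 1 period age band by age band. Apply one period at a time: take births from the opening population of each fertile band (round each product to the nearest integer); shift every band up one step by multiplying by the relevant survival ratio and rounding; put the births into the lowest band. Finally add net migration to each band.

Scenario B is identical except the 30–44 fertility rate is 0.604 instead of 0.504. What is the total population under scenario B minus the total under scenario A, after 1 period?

320

Numbering the bands 1..4 from youngest to oldest:
Period 1:
Births: 3200 * 0.504 = 1613
Band 2: 6300 * 0.943 = 5941
Band 3: 4050 * 0.933 = 3779
Band 4: 3200 * 0.956 + 7100 * 0.448 = 3059 + 3181 = 6240
Net migration: Band 1 + 290 → 1903; Band 2 + 50 → 5991; Band 3 − 50 → 3729; Band 4 + 340 → 6580
Giving 1903 / 5991 / 3729 / 6580.
Scenario A total after 1 period: 18203
Scenario B projection —
Period 1:
Births: 3200 * 0.604 = 1933
Band 2: 6300 * 0.943 = 5941
Band 3: 4050 * 0.933 = 3779
Band 4: 3200 * 0.956 + 7100 * 0.448 = 3059 + 3181 = 6240
Net migration: Band 1 + 290 → 2223; Band 2 + 50 → 5991; Band 3 − 50 → 3729; Band 4 + 340 → 6580
Giving 2223 / 5991 / 3729 / 6580.
Scenario B total after 1 period: 18523
Difference B − A = 18523 − 18203 = 320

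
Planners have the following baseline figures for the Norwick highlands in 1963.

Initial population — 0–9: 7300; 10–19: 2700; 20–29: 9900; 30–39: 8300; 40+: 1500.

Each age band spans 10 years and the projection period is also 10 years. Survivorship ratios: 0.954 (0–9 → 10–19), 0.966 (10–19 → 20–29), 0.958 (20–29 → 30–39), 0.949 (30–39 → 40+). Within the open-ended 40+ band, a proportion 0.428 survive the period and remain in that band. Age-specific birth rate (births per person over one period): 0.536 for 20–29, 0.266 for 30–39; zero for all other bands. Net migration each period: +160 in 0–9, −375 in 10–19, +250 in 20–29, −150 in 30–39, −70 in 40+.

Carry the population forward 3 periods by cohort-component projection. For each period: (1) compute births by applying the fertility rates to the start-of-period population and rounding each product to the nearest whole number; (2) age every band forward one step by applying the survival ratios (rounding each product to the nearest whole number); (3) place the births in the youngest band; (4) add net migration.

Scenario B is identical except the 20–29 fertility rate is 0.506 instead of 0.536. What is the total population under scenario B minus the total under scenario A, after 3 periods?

-555

— Period 1 —
Births: 9900 * 0.536 = 5306  |  8300 * 0.266 = 2208 → total 7514
10–19: 7300 * 0.954 = 6964
20–29: 2700 * 0.966 = 2608
30–39: 9900 * 0.958 = 9484
40+: 8300 * 0.949 + 1500 * 0.428 = 7877 + 642 = 8519
Net migration: 0–9 + 160 → 7674; 10–19 − 375 → 6589; 20–29 + 250 → 2858; 30–39 − 150 → 9334; 40+ − 70 → 8449
Giving 7674 / 6589 / 2858 / 9334 / 8449.
— Period 2 —
Births: 2858 * 0.536 = 1532  |  9334 * 0.266 = 2483 → total 4015
10–19: 7674 * 0.954 = 7321
20–29: 6589 * 0.966 = 6365
30–39: 2858 * 0.958 = 2738
40+: 9334 * 0.949 + 8449 * 0.428 = 8858 + 3616 = 12474
Net migration: 0–9 + 160 → 4175; 10–19 − 375 → 6946; 20–29 + 250 → 6615; 30–39 − 150 → 2588; 40+ − 70 → 12404
Giving 4175 / 6946 / 6615 / 2588 / 12404.
— Period 3 —
Births: 6615 * 0.536 = 3546  |  2588 * 0.266 = 688 → total 4234
10–19: 4175 * 0.954 = 3983
20–29: 6946 * 0.966 = 6710
30–39: 6615 * 0.958 = 6337
40+: 2588 * 0.949 + 12404 * 0.428 = 2456 + 5309 = 7765
Net migration: 0–9 + 160 → 4394; 10–19 − 375 → 3608; 20–29 + 250 → 6960; 30–39 − 150 → 6187; 40+ − 70 → 7695
Giving 4394 / 3608 / 6960 / 6187 / 7695.
Scenario A total after 3 periods: 28844
Scenario B projection —
— Period 1 —
Births: 9900 * 0.506 = 5009  |  8300 * 0.266 = 2208 → total 7217
10–19: 7300 * 0.954 = 6964
20–29: 2700 * 0.966 = 2608
30–39: 9900 * 0.958 = 9484
40+: 8300 * 0.949 + 1500 * 0.428 = 7877 + 642 = 8519
Net migration: 0–9 + 160 → 7377; 10–19 − 375 → 6589; 20–29 + 250 → 2858; 30–39 − 150 → 9334; 40+ − 70 → 8449
Giving 7377 / 6589 / 2858 / 9334 / 8449.
— Period 2 —
Births: 2858 * 0.506 = 1446  |  9334 * 0.266 = 2483 → total 3929
10–19: 7377 * 0.954 = 7038
20–29: 6589 * 0.966 = 6365
30–39: 2858 * 0.958 = 2738
40+: 9334 * 0.949 + 8449 * 0.428 = 8858 + 3616 = 12474
Net migration: 0–9 + 160 → 4089; 10–19 − 375 → 6663; 20–29 + 250 → 6615; 30–39 − 150 → 2588; 40+ − 70 → 12404
Giving 4089 / 6663 / 6615 / 2588 / 12404.
— Period 3 —
Births: 6615 * 0.506 = 3347  |  2588 * 0.266 = 688 → total 4035
10–19: 4089 * 0.954 = 3901
20–29: 6663 * 0.966 = 6436
30–39: 6615 * 0.958 = 6337
40+: 2588 * 0.949 + 12404 * 0.428 = 2456 + 5309 = 7765
Net migration: 0–9 + 160 → 4195; 10–19 − 375 → 3526; 20–29 + 250 → 6686; 30–39 − 150 → 6187; 40+ − 70 → 7695
Giving 4195 / 3526 / 6686 / 6187 / 7695.
Scenario B total after 3 periods: 28289
Difference B − A = 28289 − 28844 = -555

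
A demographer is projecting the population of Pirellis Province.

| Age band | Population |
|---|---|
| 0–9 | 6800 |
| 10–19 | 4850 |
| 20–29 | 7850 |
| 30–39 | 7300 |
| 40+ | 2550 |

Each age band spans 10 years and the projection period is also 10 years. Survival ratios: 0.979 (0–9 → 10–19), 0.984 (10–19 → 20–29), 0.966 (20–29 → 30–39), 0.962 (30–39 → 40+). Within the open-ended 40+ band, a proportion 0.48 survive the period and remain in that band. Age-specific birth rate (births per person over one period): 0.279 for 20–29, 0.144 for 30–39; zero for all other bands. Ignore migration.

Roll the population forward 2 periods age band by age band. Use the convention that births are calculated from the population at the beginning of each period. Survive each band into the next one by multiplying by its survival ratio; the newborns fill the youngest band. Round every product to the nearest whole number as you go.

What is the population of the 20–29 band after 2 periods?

[period 1]
Births: 7850 × 0.279 = 2190, 7300 × 0.144 = 1051 — total 3241
10–19: 6800 × 0.979 = 6657
20–29: 4850 × 0.984 = 4772
30–39: 7850 × 0.966 = 7583
40+: 7300 × 0.962 + 2550 × 0.48 = 7023 + 1224 = 8247
Giving 3241 / 6657 / 4772 / 7583 / 8247.
[period 2]
Births: 4772 × 0.279 = 1331, 7583 × 0.144 = 1092 — total 2423
10–19: 3241 × 0.979 = 3173
20–29: 6657 × 0.984 = 6550
30–39: 4772 × 0.966 = 4610
40+: 7583 × 0.962 + 8247 × 0.48 = 7295 + 3959 = 11254
Giving 2423 / 3173 / 6550 / 4610 / 11254.

6550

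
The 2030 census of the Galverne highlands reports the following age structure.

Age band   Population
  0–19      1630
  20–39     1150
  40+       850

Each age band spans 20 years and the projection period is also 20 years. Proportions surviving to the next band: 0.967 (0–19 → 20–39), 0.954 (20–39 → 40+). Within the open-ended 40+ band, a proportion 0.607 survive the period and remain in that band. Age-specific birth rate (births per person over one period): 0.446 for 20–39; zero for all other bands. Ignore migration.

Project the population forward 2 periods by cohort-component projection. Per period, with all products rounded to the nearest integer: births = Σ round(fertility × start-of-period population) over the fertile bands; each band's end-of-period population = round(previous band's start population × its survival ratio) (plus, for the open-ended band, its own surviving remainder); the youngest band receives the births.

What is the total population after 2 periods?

3682

Call the bands 1 to 3, youngest first.
Period 1:
Births: 1150 × 0.446 = 513
Band 2: 1630 × 0.967 = 1576
Band 3: 1150 × 0.954 + 850 × 0.607 = 1097 + 516 = 1613
Giving 513 / 1576 / 1613.
Period 2:
Births: 1576 × 0.446 = 703
Band 2: 513 × 0.967 = 496
Band 3: 1576 × 0.954 + 1613 × 0.607 = 1504 + 979 = 2483
Giving 703 / 496 / 2483.
Total after period 2: 703 + 496 + 2483 = 3682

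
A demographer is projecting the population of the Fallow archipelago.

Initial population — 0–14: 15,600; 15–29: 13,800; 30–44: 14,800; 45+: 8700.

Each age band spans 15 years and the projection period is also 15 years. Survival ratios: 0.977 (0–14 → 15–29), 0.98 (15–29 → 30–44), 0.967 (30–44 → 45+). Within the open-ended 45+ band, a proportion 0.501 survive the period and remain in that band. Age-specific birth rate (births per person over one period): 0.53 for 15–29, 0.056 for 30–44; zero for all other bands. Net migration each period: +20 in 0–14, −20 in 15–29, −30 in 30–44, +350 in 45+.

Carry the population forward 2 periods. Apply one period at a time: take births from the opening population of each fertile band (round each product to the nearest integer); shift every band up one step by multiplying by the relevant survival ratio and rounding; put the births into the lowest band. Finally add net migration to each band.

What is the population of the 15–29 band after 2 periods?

(Groups numbered youngest = 1 to oldest = 4.)
After projecting period 1:
Births: 13800 × 0.53 = 7314, 14800 × 0.056 = 829 ⇒ total 8143
Group 2: 15600 × 0.977 = 15241
Group 3: 13800 × 0.98 = 13524
Group 4: 14800 × 0.967 + 8700 × 0.501 = 14312 + 4359 = 18671
Net migration: Group 1 + 20 → 8163; Group 2 − 20 → 15221; Group 3 − 30 → 13494; Group 4 + 350 → 19021
Population now: 0–14=8163, 15–29=15221, 30–44=13494, 45+=19021
After projecting period 2:
Births: 15221 × 0.53 = 8067, 13494 × 0.056 = 756 ⇒ total 8823
Group 2: 8163 × 0.977 = 7975
Group 3: 15221 × 0.98 = 14917
Group 4: 13494 × 0.967 + 19021 × 0.501 = 13049 + 9530 = 22579
Net migration: Group 1 + 20 → 8843; Group 2 − 20 → 7955; Group 3 − 30 → 14887; Group 4 + 350 → 22929
Population now: 0–14=8843, 15–29=7955, 30–44=14887, 45+=22929

7955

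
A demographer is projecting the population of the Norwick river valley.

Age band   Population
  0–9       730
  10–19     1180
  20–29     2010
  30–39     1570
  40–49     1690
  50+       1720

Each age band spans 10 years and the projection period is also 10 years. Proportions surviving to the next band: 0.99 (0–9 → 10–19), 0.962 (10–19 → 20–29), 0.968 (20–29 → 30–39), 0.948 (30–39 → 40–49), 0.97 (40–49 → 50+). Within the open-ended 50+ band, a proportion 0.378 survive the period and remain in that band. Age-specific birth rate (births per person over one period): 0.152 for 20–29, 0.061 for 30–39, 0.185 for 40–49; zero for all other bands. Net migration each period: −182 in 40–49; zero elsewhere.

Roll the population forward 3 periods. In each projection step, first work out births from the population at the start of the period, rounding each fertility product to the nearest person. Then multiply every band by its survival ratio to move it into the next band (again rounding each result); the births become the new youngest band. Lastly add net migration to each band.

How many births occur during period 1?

[period 1]
Births: 2010 × 0.152 = 306, 1570 × 0.061 = 96, 1690 × 0.185 = 313 → 715
10–19: 730 × 0.99 = 723
20–29: 1180 × 0.962 = 1135
30–39: 2010 × 0.968 = 1946
40–49: 1570 × 0.948 = 1488
50+: 1690 × 0.97 + 1720 × 0.378 = 1639 + 650 = 2289
Net migration: 40–49 − 182 → 1306
Giving 715 / 723 / 1135 / 1946 / 1306 / 2289.

715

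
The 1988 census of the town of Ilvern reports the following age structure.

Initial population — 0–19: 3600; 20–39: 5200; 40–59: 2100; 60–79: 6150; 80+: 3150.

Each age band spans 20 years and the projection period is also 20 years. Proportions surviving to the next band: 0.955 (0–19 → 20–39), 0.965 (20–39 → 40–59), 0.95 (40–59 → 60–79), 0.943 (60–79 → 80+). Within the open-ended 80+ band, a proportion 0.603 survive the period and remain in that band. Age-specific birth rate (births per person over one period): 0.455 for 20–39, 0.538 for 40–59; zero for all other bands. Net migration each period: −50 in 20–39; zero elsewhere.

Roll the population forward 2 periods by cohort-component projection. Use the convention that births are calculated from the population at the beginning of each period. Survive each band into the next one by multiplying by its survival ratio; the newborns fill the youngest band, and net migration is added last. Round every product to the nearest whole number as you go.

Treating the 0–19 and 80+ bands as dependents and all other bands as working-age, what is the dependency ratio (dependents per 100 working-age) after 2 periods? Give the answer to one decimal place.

95.1

Numbering the bands 1..5 from youngest to oldest:
Period 1.
Births: 5200 × 0.455 = 2366 ; 2100 × 0.538 = 1130 — total 3496
Band 2: 3600 × 0.955 = 3438
Band 3: 5200 × 0.965 = 5018
Band 4: 2100 × 0.95 = 1995
Band 5: 6150 × 0.943 + 3150 × 0.603 = 5799 + 1899 = 7698
Net migration: Band 2 − 50 → 3388
Population now: 0–19=3496, 20–39=3388, 40–59=5018, 60–79=1995, 80+=7698
Period 2.
Births: 3388 × 0.455 = 1542 ; 5018 × 0.538 = 2700 — total 4242
Band 2: 3496 × 0.955 = 3339
Band 3: 3388 × 0.965 = 3269
Band 4: 5018 × 0.95 = 4767
Band 5: 1995 × 0.943 + 7698 × 0.603 = 1881 + 4642 = 6523
Net migration: Band 2 − 50 → 3289
Population now: 0–19=4242, 20–39=3289, 40–59=3269, 60–79=4767, 80+=6523
Dependents (band 0–19 + band 80+) = 4242 + 6523 = 10765; working-age = 11325; ratio = 10765/11325 × 100 = 95.1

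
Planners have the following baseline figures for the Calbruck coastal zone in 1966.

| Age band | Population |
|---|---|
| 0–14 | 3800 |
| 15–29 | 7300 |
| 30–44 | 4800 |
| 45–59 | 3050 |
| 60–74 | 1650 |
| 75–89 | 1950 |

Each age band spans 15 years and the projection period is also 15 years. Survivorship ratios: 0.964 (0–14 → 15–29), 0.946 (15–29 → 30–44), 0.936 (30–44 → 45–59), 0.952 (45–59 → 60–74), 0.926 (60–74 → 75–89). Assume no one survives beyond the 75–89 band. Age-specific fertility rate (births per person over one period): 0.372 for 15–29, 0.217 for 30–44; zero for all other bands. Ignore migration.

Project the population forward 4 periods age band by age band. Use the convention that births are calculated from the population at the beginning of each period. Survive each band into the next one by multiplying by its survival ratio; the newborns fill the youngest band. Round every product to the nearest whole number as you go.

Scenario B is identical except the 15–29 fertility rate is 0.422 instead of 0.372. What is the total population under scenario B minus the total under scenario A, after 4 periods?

1081

— Period 1 —
Births: 7300 × 0.372 = 2716, 4800 × 0.217 = 1042 → total 3758
15–29: 3800 × 0.964 = 3663
30–44: 7300 × 0.946 = 6906
45–59: 4800 × 0.936 = 4493
60–74: 3050 × 0.952 = 2904
75–89: 1650 × 0.926 = 1528
Population now: 0–14=3758, 15–29=3663, 30–44=6906, 45–59=4493, 60–74=2904, 75–89=1528
— Period 2 —
Births: 3663 × 0.372 = 1363, 6906 × 0.217 = 1499 → total 2862
15–29: 3758 × 0.964 = 3623
30–44: 3663 × 0.946 = 3465
45–59: 6906 × 0.936 = 6464
60–74: 4493 × 0.952 = 4277
75–89: 2904 × 0.926 = 2689
Population now: 0–14=2862, 15–29=3623, 30–44=3465, 45–59=6464, 60–74=4277, 75–89=2689
— Period 3 —
Births: 3623 × 0.372 = 1348, 3465 × 0.217 = 752 → total 2100
15–29: 2862 × 0.964 = 2759
30–44: 3623 × 0.946 = 3427
45–59: 3465 × 0.936 = 3243
60–74: 6464 × 0.952 = 6154
75–89: 4277 × 0.926 = 3961
Population now: 0–14=2100, 15–29=2759, 30–44=3427, 45–59=3243, 60–74=6154, 75–89=3961
— Period 4 —
Births: 2759 × 0.372 = 1026, 3427 × 0.217 = 744 → total 1770
15–29: 2100 × 0.964 = 2024
30–44: 2759 × 0.946 = 2610
45–59: 3427 × 0.936 = 3208
60–74: 3243 × 0.952 = 3087
75–89: 6154 × 0.926 = 5699
Population now: 0–14=1770, 15–29=2024, 30–44=2610, 45–59=3208, 60–74=3087, 75–89=5699
Scenario A total after 4 periods: 18398
Scenario B projection —
— Period 1 —
Births: 7300 × 0.422 = 3081, 4800 × 0.217 = 1042 → total 4123
15–29: 3800 × 0.964 = 3663
30–44: 7300 × 0.946 = 6906
45–59: 4800 × 0.936 = 4493
60–74: 3050 × 0.952 = 2904
75–89: 1650 × 0.926 = 1528
Population now: 0–14=4123, 15–29=3663, 30–44=6906, 45–59=4493, 60–74=2904, 75–89=1528
— Period 2 —
Births: 3663 × 0.422 = 1546, 6906 × 0.217 = 1499 → total 3045
15–29: 4123 × 0.964 = 3975
30–44: 3663 × 0.946 = 3465
45–59: 6906 × 0.936 = 6464
60–74: 4493 × 0.952 = 4277
75–89: 2904 × 0.926 = 2689
Population now: 0–14=3045, 15–29=3975, 30–44=3465, 45–59=6464, 60–74=4277, 75–89=2689
— Period 3 —
Births: 3975 × 0.422 = 1677, 3465 × 0.217 = 752 → total 2429
15–29: 3045 × 0.964 = 2935
30–44: 3975 × 0.946 = 3760
45–59: 3465 × 0.936 = 3243
60–74: 6464 × 0.952 = 6154
75–89: 4277 × 0.926 = 3961
Population now: 0–14=2429, 15–29=2935, 30–44=3760, 45–59=3243, 60–74=6154, 75–89=3961
— Period 4 —
Births: 2935 × 0.422 = 1239, 3760 × 0.217 = 816 → total 2055
15–29: 2429 × 0.964 = 2342
30–44: 2935 × 0.946 = 2777
45–59: 3760 × 0.936 = 3519
60–74: 3243 × 0.952 = 3087
75–89: 6154 × 0.926 = 5699
Population now: 0–14=2055, 15–29=2342, 30–44=2777, 45–59=3519, 60–74=3087, 75–89=5699
Scenario B total after 4 periods: 19479
Difference B − A = 19479 − 18398 = 1081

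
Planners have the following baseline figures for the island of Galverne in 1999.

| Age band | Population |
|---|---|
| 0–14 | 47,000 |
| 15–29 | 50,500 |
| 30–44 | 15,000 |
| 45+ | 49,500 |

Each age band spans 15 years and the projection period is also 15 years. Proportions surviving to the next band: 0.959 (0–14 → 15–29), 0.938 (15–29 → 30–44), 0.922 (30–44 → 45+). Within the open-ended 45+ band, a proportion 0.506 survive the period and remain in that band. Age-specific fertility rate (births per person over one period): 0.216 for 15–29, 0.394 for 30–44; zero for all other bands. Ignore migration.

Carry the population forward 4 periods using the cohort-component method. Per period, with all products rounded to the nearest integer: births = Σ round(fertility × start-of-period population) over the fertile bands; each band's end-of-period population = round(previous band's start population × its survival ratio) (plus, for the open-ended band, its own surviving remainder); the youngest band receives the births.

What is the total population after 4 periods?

Let group 1 be 0–14 through group 4 = 45+.
Period 1:
Births: 50500 × 0.216 = 10908  |  15000 × 0.394 = 5910 ⇒ total 16818
Group 2: 47000 × 0.959 = 45073
Group 3: 50500 × 0.938 = 47369
Group 4: 15000 × 0.922 + 49500 × 0.506 = 13830 + 25047 = 38877
End of period: [16818, 45073, 47369, 38877]
Period 2:
Births: 45073 × 0.216 = 9736  |  47369 × 0.394 = 18663 ⇒ total 28399
Group 2: 16818 × 0.959 = 16128
Group 3: 45073 × 0.938 = 42278
Group 4: 47369 × 0.922 + 38877 × 0.506 = 43674 + 19672 = 63346
End of period: [28399, 16128, 42278, 63346]
Period 3:
Births: 16128 × 0.216 = 3484  |  42278 × 0.394 = 16658 ⇒ total 20142
Group 2: 28399 × 0.959 = 27235
Group 3: 16128 × 0.938 = 15128
Group 4: 42278 × 0.922 + 63346 × 0.506 = 38980 + 32053 = 71033
End of period: [20142, 27235, 15128, 71033]
Period 4:
Births: 27235 × 0.216 = 5883  |  15128 × 0.394 = 5960 ⇒ total 11843
Group 2: 20142 × 0.959 = 19316
Group 3: 27235 × 0.938 = 25546
Group 4: 15128 × 0.922 + 71033 × 0.506 = 13948 + 35943 = 49891
End of period: [11843, 19316, 25546, 49891]
Total after period 4: 11843 + 19316 + 25546 + 49891 = 106596

106596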